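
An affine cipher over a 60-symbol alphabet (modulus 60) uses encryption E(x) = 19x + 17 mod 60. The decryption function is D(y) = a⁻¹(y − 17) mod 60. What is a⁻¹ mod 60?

Apply the Euclidean algorithm to 60 and 19:
60 = 3·19 + 3
19 = 6·3 + 1
3 = 3·1 + 0
Since gcd(19, 60) = 1, back-substitute to write 1 as a combination:
1 = 19 − 6·3
1 = −6·60 + 19·19
So 19·19 ≡ 1 (mod 60).

19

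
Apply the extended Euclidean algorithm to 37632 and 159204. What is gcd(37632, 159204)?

12

Apply Euclid's algorithm to 159204 and 37632:
159204 = 4×37632 + 8676
37632 = 4×8676 + 2928
8676 = 2×2928 + 2820
2928 = 1×2820 + 108
2820 = 26×108 + 12
108 = 9×12 + 0
gcd(37632, 159204) = 12.
Working backward:
12 = 2820 − 26·108
12 = −26·2928 + 27·2820
12 = 27·8676 − 80·2928
12 = −80·37632 + 347·8676
12 = 347·159204 − 1468·37632
So 12 = (347)·159204 + (-1468)·37632.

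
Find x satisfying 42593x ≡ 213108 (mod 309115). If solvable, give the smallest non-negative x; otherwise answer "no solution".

179401

First find gcd(42593, 309115):
309115 = 7*42593 + 10964
42593 = 3*10964 + 9701
10964 = 1*9701 + 1263
9701 = 7*1263 + 860
1263 = 1*860 + 403
860 = 2*403 + 54
403 = 7*54 + 25
54 = 2*25 + 4
25 = 6*4 + 1
4 = 4*1 + 0
gcd = 1, so a unique solution mod 309115 exists.
Back-substitute for the Bézout coefficients:
1 = 25 − 6·4
1 = −6·54 + 13·25
1 = 13·403 − 97·54
1 = −97·860 + 207·403
1 = 207·1263 − 304·860
1 = −304·9701 + 2335·1263
1 = 2335·10964 − 2639·9701
1 = −2639·42593 + 10252·10964
1 = 10252·309115 − 74403·42593
So 42593·(-74403) ≡ 1 (mod 309115), giving 42593⁻¹ ≡ 234712.
x ≡ 42593⁻¹·213108 ≡ 234712·213108 ≡ 179401 (mod 309115).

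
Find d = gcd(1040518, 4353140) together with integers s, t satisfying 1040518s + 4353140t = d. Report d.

2

Apply Euclid's algorithm to 4353140 and 1040518:
4353140 = 4*1040518 + 191068
1040518 = 5*191068 + 85178
191068 = 2*85178 + 20712
85178 = 4*20712 + 2330
20712 = 8*2330 + 2072
2330 = 1*2072 + 258
2072 = 8*258 + 8
258 = 32*8 + 2
8 = 4*2 + 0
gcd(1040518, 4353140) = 2.
Express as a combination:
2 = 258 − 32·8
2 = −32·2072 + 257·258
2 = 257·2330 − 289·2072
2 = −289·20712 + 2569·2330
2 = 2569·85178 − 10565·20712
2 = −10565·191068 + 23699·85178
2 = 23699·1040518 − 129060·191068
2 = −129060·4353140 + 539939·1040518
So 2 = (-129060)·4353140 + (539939)·1040518.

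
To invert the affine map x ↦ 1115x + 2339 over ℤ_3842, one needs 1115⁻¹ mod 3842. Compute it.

Extended Euclidean algorithm:
3842 = 3*1115 + 497
1115 = 2*497 + 121
497 = 4*121 + 13
121 = 9*13 + 4
13 = 3*4 + 1
4 = 4*1 + 0
gcd = 1, so the inverse exists. Back-substitute:
1 = 13 − 3·4
1 = −3·121 + 28·13
1 = 28·497 − 115·121
1 = −115·1115 + 258·497
1 = 258·3842 − 889·1115
Hence 1115⁻¹ ≡ -889 ≡ 2953 (mod 3842).

2953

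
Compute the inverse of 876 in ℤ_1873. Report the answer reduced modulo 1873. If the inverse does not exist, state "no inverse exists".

Apply the Euclidean algorithm to 1873 and 876:
1873 = 2×876 + 121
876 = 7×121 + 29
121 = 4×29 + 5
29 = 5×5 + 4
5 = 1×4 + 1
4 = 4×1 + 0
Since gcd(876, 1873) = 1, back-substitute to write 1 as a combination:
1 = 5 − 4
1 = −29 + 6·5
1 = 6·121 − 25·29
1 = −25·876 + 181·121
1 = 181·1873 − 387·876
So 876·(-387) ≡ 1 (mod 1873), and -387 ≡ 1486 (mod 1873).

1486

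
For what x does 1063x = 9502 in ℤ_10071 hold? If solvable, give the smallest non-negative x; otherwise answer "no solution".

First find gcd(1063, 10071):
10071 = 9*1063 + 504
1063 = 2*504 + 55
504 = 9*55 + 9
55 = 6*9 + 1
9 = 9*1 + 0
gcd = 1, so a unique solution mod 10071 exists.
Back-substitute for the Bézout coefficients:
1 = 55 − 6·9
1 = −6·504 + 55·55
1 = 55·1063 − 116·504
1 = −116·10071 + 1099·1063
So 1063·(1099) ≡ 1 (mod 10071), giving 1063⁻¹ ≡ 1099.
x ≡ 1063⁻¹·9502 ≡ 1099·9502 ≡ 9142 (mod 10071).

9142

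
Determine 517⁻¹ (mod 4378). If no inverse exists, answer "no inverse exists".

no inverse exists

Euclidean algorithm on 4378, 517:
4378 = 8·517 + 242
517 = 2·242 + 33
242 = 7·33 + 11
33 = 3·11 + 0
Since gcd = 11 > 1, 517 is not a unit mod 4378.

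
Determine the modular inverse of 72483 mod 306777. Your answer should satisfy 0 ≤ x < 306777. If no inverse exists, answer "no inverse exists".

no inverse exists

Compute gcd(72483, 306777):
306777 = 4*72483 + 16845
72483 = 4*16845 + 5103
16845 = 3*5103 + 1536
5103 = 3*1536 + 495
1536 = 3*495 + 51
495 = 9*51 + 36
51 = 1*36 + 15
36 = 2*15 + 6
15 = 2*6 + 3
6 = 2*3 + 0
Since gcd = 3 > 1, 72483 is not a unit mod 306777.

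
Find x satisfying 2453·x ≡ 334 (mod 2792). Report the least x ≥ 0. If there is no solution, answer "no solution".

First find gcd(2453, 2792):
2792 = 1·2453 + 339
2453 = 7·339 + 80
339 = 4·80 + 19
80 = 4·19 + 4
19 = 4·4 + 3
4 = 1·3 + 1
3 = 3·1 + 0
gcd = 1, so a unique solution mod 2792 exists.
Back-substitute for the Bézout coefficients:
1 = 4 − 3
1 = −19 + 5·4
1 = 5·80 − 21·19
1 = −21·339 + 89·80
1 = 89·2453 − 644·339
1 = −644·2792 + 733·2453
So 2453·(733) ≡ 1 (mod 2792), giving 2453⁻¹ ≡ 733.
x ≡ 2453⁻¹·334 ≡ 733·334 ≡ 1918 (mod 2792).

1918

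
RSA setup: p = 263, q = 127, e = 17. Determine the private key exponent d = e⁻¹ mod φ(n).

17477

φ(n) = (p−1)(q−1) = 262·126 = 33012.
Need d with 17·d ≡ 1 (mod 33012). Apply the extended Euclidean algorithm:
33012 = 1941*17 + 15
17 = 1*15 + 2
15 = 7*2 + 1
2 = 2*1 + 0
Back-substitute:
1 = 15 − 7·2
1 = −7·17 + 8·15
1 = 8·33012 − 15535·17
So 17·(-15535) ≡ 1 (mod 33012), hence d ≡ -15535 ≡ 17477 (mod 33012).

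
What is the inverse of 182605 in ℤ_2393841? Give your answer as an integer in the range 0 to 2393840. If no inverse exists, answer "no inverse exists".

1672549

gcd(2393841, 182605) by repeated division:
2393841 = 13·182605 + 19976
182605 = 9·19976 + 2821
19976 = 7·2821 + 229
2821 = 12·229 + 73
229 = 3·73 + 10
73 = 7·10 + 3
10 = 3·3 + 1
3 = 3·1 + 0
The gcd is 1. Working backward:
1 = 10 − 3·3
1 = −3·73 + 22·10
1 = 22·229 − 69·73
1 = −69·2821 + 850·229
1 = 850·19976 − 6019·2821
1 = −6019·182605 + 55021·19976
1 = 55021·2393841 − 721292·182605
So 182605·(-721292) ≡ 1 (mod 2393841), and -721292 ≡ 1672549 (mod 2393841).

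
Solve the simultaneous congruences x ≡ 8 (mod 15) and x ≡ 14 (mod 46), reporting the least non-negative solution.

428

Write x = 8 + 15·k. Then 15·k ≡ 14 − 8 ≡ 6 (mod 46).
Need 15⁻¹ mod 46. Extended Euclid on (46, 15):
46 = 3×15 + 1
15 = 15×1 + 0
Back-substitute:
1 = 46 − 3·15
15⁻¹ ≡ 43 (mod 46), so k ≡ 43·6 ≡ 28 (mod 46).
x = 8 + 15·28 = 428.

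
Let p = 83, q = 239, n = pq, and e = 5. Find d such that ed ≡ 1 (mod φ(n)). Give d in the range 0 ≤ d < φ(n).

φ(n) = (p−1)(q−1) = 82·238 = 19516.
Need d with 5·d ≡ 1 (mod 19516). Apply the extended Euclidean algorithm:
19516 = 3903·5 + 1
5 = 5·1 + 0
Back-substitute:
1 = 19516 − 3903·5
So 5·(-3903) ≡ 1 (mod 19516), hence d ≡ -3903 ≡ 15613 (mod 19516).

15613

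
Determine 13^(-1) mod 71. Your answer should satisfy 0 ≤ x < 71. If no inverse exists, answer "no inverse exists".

gcd(71, 13) by repeated division:
71 = 5*13 + 6
13 = 2*6 + 1
6 = 6*1 + 0
gcd = 1, so the inverse exists. Back-substitute:
1 = 13 − 2·6
1 = −2·71 + 11·13
So 13·11 ≡ 1 (mod 71).

11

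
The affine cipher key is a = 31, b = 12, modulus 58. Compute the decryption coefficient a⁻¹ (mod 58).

15

Apply the Euclidean algorithm to 58 and 31:
58 = 1*31 + 27
31 = 1*27 + 4
27 = 6*4 + 3
4 = 1*3 + 1
3 = 3*1 + 0
The gcd is 1. Working backward:
1 = 4 − 3
1 = −27 + 7·4
1 = 7·31 − 8·27
1 = −8·58 + 15·31
So 31·15 ≡ 1 (mod 58).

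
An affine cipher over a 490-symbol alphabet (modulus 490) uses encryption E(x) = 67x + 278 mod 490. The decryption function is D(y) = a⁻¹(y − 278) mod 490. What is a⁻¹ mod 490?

Extended Euclidean algorithm:
490 = 7×67 + 21
67 = 3×21 + 4
21 = 5×4 + 1
4 = 4×1 + 0
Since gcd(67, 490) = 1, back-substitute to write 1 as a combination:
1 = 21 − 5·4
1 = −5·67 + 16·21
1 = 16·490 − 117·67
Hence 67⁻¹ ≡ -117 ≡ 373 (mod 490).

373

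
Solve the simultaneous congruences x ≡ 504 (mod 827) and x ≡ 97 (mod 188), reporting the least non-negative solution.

Write x = 504 + 827·k. Then 827·k ≡ 97 − 504 ≡ 157 (mod 188).
Need 827⁻¹ mod 188. Extended Euclid on (188, 75):
188 = 2×75 + 38
75 = 1×38 + 37
38 = 1×37 + 1
37 = 37×1 + 0
Back-substitute:
1 = 38 − 37
1 = −75 + 2·38
1 = 2·188 − 5·75
827⁻¹ ≡ 183 (mod 188), so k ≡ 183·157 ≡ 155 (mod 188).
x = 504 + 827·155 = 128689.

128689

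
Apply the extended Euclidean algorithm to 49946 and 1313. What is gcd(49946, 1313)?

Apply Euclid's algorithm to 49946 and 1313:
49946 = 38*1313 + 52
1313 = 25*52 + 13
52 = 4*13 + 0
gcd(49946, 1313) = 13.
Express as a combination:
13 = 1313 − 25·52
13 = −25·49946 + 951·1313
So 13 = (-25)·49946 + (951)·1313.

13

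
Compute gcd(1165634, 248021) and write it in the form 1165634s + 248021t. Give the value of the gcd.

1

Repeated division:
1165634 = 4·248021 + 173550
248021 = 1·173550 + 74471
173550 = 2·74471 + 24608
74471 = 3·24608 + 647
24608 = 38·647 + 22
647 = 29·22 + 9
22 = 2·9 + 4
9 = 2·4 + 1
4 = 4·1 + 0
gcd(1165634, 248021) = 1.
Working backward:
1 = 9 − 2·4
1 = −2·22 + 5·9
1 = 5·647 − 147·22
1 = −147·24608 + 5591·647
1 = 5591·74471 − 16920·24608
1 = −16920·173550 + 39431·74471
1 = 39431·248021 − 56351·173550
1 = −56351·1165634 + 264835·248021
So 1 = (-56351)·1165634 + (264835)·248021.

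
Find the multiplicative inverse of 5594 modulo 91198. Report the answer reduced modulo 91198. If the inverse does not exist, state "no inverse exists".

no inverse exists

Euclidean algorithm on 91198, 5594:
91198 = 16×5594 + 1694
5594 = 3×1694 + 512
1694 = 3×512 + 158
512 = 3×158 + 38
158 = 4×38 + 6
38 = 6×6 + 2
6 = 3×2 + 0
The gcd is 2, not 1, hence no inverse exists.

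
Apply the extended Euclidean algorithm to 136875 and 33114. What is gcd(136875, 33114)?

3

Euclidean algorithm:
136875 = 4·33114 + 4419
33114 = 7·4419 + 2181
4419 = 2·2181 + 57
2181 = 38·57 + 15
57 = 3·15 + 12
15 = 1·12 + 3
12 = 4·3 + 0
gcd(136875, 33114) = 3.
Back-substituting:
3 = 15 − 12
3 = −57 + 4·15
3 = 4·2181 − 153·57
3 = −153·4419 + 310·2181
3 = 310·33114 − 2323·4419
3 = −2323·136875 + 9602·33114
So 3 = (-2323)·136875 + (9602)·33114.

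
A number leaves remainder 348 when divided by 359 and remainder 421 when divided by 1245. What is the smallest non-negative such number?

Write x = 348 + 359·k. Then 359·k ≡ 421 − 348 ≡ 73 (mod 1245).
Need 359⁻¹ mod 1245. Extended Euclid on (1245, 359):
1245 = 3*359 + 168
359 = 2*168 + 23
168 = 7*23 + 7
23 = 3*7 + 2
7 = 3*2 + 1
2 = 2*1 + 0
Back-substitute:
1 = 7 − 3·2
1 = −3·23 + 10·7
1 = 10·168 − 73·23
1 = −73·359 + 156·168
1 = 156·1245 − 541·359
359⁻¹ ≡ 704 (mod 1245), so k ≡ 704·73 ≡ 347 (mod 1245).
x = 348 + 359·347 = 124921.

124921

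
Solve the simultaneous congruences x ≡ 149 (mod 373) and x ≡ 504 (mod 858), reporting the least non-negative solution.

Write x = 149 + 373·k. Then 373·k ≡ 504 − 149 ≡ 355 (mod 858).
Need 373⁻¹ mod 858. Extended Euclid on (858, 373):
858 = 2*373 + 112
373 = 3*112 + 37
112 = 3*37 + 1
37 = 37*1 + 0
Back-substitute:
1 = 112 − 3·37
1 = −3·373 + 10·112
1 = 10·858 − 23·373
373⁻¹ ≡ 835 (mod 858), so k ≡ 835·355 ≡ 415 (mod 858).
x = 149 + 373·415 = 154944.

154944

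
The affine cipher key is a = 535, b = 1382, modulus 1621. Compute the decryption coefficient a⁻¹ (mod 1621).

709

gcd(1621, 535) by repeated division:
1621 = 3·535 + 16
535 = 33·16 + 7
16 = 2·7 + 2
7 = 3·2 + 1
2 = 2·1 + 0
gcd = 1, so the inverse exists. Back-substitute:
1 = 7 − 3·2
1 = −3·16 + 7·7
1 = 7·535 − 234·16
1 = −234·1621 + 709·535
So 535·709 ≡ 1 (mod 1621).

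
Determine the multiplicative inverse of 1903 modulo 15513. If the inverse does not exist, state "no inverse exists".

Apply the Euclidean algorithm to 15513 and 1903:
15513 = 8·1903 + 289
1903 = 6·289 + 169
289 = 1·169 + 120
169 = 1·120 + 49
120 = 2·49 + 22
49 = 2·22 + 5
22 = 4·5 + 2
5 = 2·2 + 1
2 = 2·1 + 0
gcd = 1, so the inverse exists. Back-substitute:
1 = 5 − 2·2
1 = −2·22 + 9·5
1 = 9·49 − 20·22
1 = −20·120 + 49·49
1 = 49·169 − 69·120
1 = −69·289 + 118·169
1 = 118·1903 − 777·289
1 = −777·15513 + 6334·1903
So 1903·6334 ≡ 1 (mod 15513).

6334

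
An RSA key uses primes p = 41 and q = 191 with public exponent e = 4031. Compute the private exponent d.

φ(n) = (p−1)(q−1) = 40·190 = 7600.
Need d with 4031·d ≡ 1 (mod 7600). Apply the extended Euclidean algorithm:
7600 = 1·4031 + 3569
4031 = 1·3569 + 462
3569 = 7·462 + 335
462 = 1·335 + 127
335 = 2·127 + 81
127 = 1·81 + 46
81 = 1·46 + 35
46 = 1·35 + 11
35 = 3·11 + 2
11 = 5·2 + 1
2 = 2·1 + 0
Back-substitute:
1 = 11 − 5·2
1 = −5·35 + 16·11
1 = 16·46 − 21·35
1 = −21·81 + 37·46
1 = 37·127 − 58·81
1 = −58·335 + 153·127
1 = 153·462 − 211·335
1 = −211·3569 + 1630·462
1 = 1630·4031 − 1841·3569
1 = −1841·7600 + 3471·4031
So 4031·3471 ≡ 1 (mod 7600), hence d = 3471.

3471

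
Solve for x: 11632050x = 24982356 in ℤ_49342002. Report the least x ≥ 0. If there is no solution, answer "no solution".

First find gcd(11632050, 49342002):
49342002 = 4·11632050 + 2813802
11632050 = 4·2813802 + 376842
2813802 = 7·376842 + 175908
376842 = 2·175908 + 25026
175908 = 7·25026 + 726
25026 = 34·726 + 342
726 = 2·342 + 42
342 = 8·42 + 6
42 = 7·6 + 0
gcd = 6 and 6 | 24982356, so solutions exist. Divide through by 6: 1938675x ≡ 4163726 (mod 8223667).
Now find 1938675⁻¹ mod 8223667:
8223667 = 4·1938675 + 468967
1938675 = 4·468967 + 62807
468967 = 7·62807 + 29318
62807 = 2·29318 + 4171
29318 = 7·4171 + 121
4171 = 34·121 + 57
121 = 2·57 + 7
57 = 8·7 + 1
7 = 7·1 + 0
Back-substitute:
1 = 57 − 8·7
1 = −8·121 + 17·57
1 = 17·4171 − 586·121
1 = −586·29318 + 4119·4171
1 = 4119·62807 − 8824·29318
1 = −8824·468967 + 65887·62807
1 = 65887·1938675 − 272372·468967
1 = −272372·8223667 + 1155375·1938675
So 1938675⁻¹ ≡ 1155375 (mod 8223667).
Then x ≡ 1155375·4163726 ≡ 652924 (mod 8223667); the smallest non-negative solution is x = 652924.

652924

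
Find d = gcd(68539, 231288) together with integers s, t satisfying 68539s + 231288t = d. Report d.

1

Apply Euclid's algorithm to 231288 and 68539:
231288 = 3*68539 + 25671
68539 = 2*25671 + 17197
25671 = 1*17197 + 8474
17197 = 2*8474 + 249
8474 = 34*249 + 8
249 = 31*8 + 1
8 = 8*1 + 0
gcd(68539, 231288) = 1.
Express as a combination:
1 = 249 − 31·8
1 = −31·8474 + 1055·249
1 = 1055·17197 − 2141·8474
1 = −2141·25671 + 3196·17197
1 = 3196·68539 − 8533·25671
1 = −8533·231288 + 28795·68539
So 1 = (-8533)·231288 + (28795)·68539.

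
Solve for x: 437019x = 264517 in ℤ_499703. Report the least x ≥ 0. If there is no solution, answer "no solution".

First find gcd(437019, 499703):
499703 = 1·437019 + 62684
437019 = 6·62684 + 60915
62684 = 1·60915 + 1769
60915 = 34·1769 + 769
1769 = 2·769 + 231
769 = 3·231 + 76
231 = 3·76 + 3
76 = 25·3 + 1
3 = 3·1 + 0
gcd = 1, so a unique solution mod 499703 exists.
Back-substitute for the Bézout coefficients:
1 = 76 − 25·3
1 = −25·231 + 76·76
1 = 76·769 − 253·231
1 = −253·1769 + 582·769
1 = 582·60915 − 20041·1769
1 = −20041·62684 + 20623·60915
1 = 20623·437019 − 143779·62684
1 = −143779·499703 + 164402·437019
So 437019·(164402) ≡ 1 (mod 499703), giving 437019⁻¹ ≡ 164402.
x ≡ 437019⁻¹·264517 ≡ 164402·264517 ≡ 470259 (mod 499703).

470259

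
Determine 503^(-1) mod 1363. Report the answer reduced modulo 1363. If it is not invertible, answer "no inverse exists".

Run Euclid on (1363, 503):
1363 = 2*503 + 357
503 = 1*357 + 146
357 = 2*146 + 65
146 = 2*65 + 16
65 = 4*16 + 1
16 = 16*1 + 0
gcd = 1, so the inverse exists. Back-substitute:
1 = 65 − 4·16
1 = −4·146 + 9·65
1 = 9·357 − 22·146
1 = −22·503 + 31·357
1 = 31·1363 − 84·503
Hence 503⁻¹ ≡ -84 ≡ 1279 (mod 1363).

1279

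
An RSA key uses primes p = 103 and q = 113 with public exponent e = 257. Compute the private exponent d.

φ(n) = (p−1)(q−1) = 102·112 = 11424.
Need d with 257·d ≡ 1 (mod 11424). Apply the extended Euclidean algorithm:
11424 = 44·257 + 116
257 = 2·116 + 25
116 = 4·25 + 16
25 = 1·16 + 9
16 = 1·9 + 7
9 = 1·7 + 2
7 = 3·2 + 1
2 = 2·1 + 0
Back-substitute:
1 = 7 − 3·2
1 = −3·9 + 4·7
1 = 4·16 − 7·9
1 = −7·25 + 11·16
1 = 11·116 − 51·25
1 = −51·257 + 113·116
1 = 113·11424 − 5023·257
So 257·(-5023) ≡ 1 (mod 11424), hence d ≡ -5023 ≡ 6401 (mod 11424).

6401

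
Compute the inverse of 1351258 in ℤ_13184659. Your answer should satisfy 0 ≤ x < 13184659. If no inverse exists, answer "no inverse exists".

1871386

gcd(13184659, 1351258) by repeated division:
13184659 = 9·1351258 + 1023337
1351258 = 1·1023337 + 327921
1023337 = 3·327921 + 39574
327921 = 8·39574 + 11329
39574 = 3·11329 + 5587
11329 = 2·5587 + 155
5587 = 36·155 + 7
155 = 22·7 + 1
7 = 7·1 + 0
Since gcd(1351258, 13184659) = 1, back-substitute to write 1 as a combination:
1 = 155 − 22·7
1 = −22·5587 + 793·155
1 = 793·11329 − 1608·5587
1 = −1608·39574 + 5617·11329
1 = 5617·327921 − 46544·39574
1 = −46544·1023337 + 145249·327921
1 = 145249·1351258 − 191793·1023337
1 = −191793·13184659 + 1871386·1351258
So 1351258·1871386 ≡ 1 (mod 13184659).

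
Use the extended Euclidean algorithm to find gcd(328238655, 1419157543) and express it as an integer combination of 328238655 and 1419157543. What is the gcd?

Repeated division:
1419157543 = 4·328238655 + 106202923
328238655 = 3·106202923 + 9629886
106202923 = 11·9629886 + 274177
9629886 = 35·274177 + 33691
274177 = 8·33691 + 4649
33691 = 7·4649 + 1148
4649 = 4·1148 + 57
1148 = 20·57 + 8
57 = 7·8 + 1
8 = 8·1 + 0
gcd(328238655, 1419157543) = 1.
Express as a combination:
1 = 57 − 7·8
1 = −7·1148 + 141·57
1 = 141·4649 − 571·1148
1 = −571·33691 + 4138·4649
1 = 4138·274177 − 33675·33691
1 = −33675·9629886 + 1182763·274177
1 = 1182763·106202923 − 13044068·9629886
1 = −13044068·328238655 + 40314967·106202923
1 = 40314967·1419157543 − 174303936·328238655
So 1 = (40314967)·1419157543 + (-174303936)·328238655.

1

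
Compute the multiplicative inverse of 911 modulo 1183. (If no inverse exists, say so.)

Run Euclid on (1183, 911):
1183 = 1×911 + 272
911 = 3×272 + 95
272 = 2×95 + 82
95 = 1×82 + 13
82 = 6×13 + 4
13 = 3×4 + 1
4 = 4×1 + 0
Since gcd(911, 1183) = 1, back-substitute to write 1 as a combination:
1 = 13 − 3·4
1 = −3·82 + 19·13
1 = 19·95 − 22·82
1 = −22·272 + 63·95
1 = 63·911 − 211·272
1 = −211·1183 + 274·911
So 911·274 ≡ 1 (mod 1183).

274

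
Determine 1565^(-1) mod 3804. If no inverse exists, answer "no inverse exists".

gcd(3804, 1565) by repeated division:
3804 = 2×1565 + 674
1565 = 2×674 + 217
674 = 3×217 + 23
217 = 9×23 + 10
23 = 2×10 + 3
10 = 3×3 + 1
3 = 3×1 + 0
gcd = 1, so the inverse exists. Back-substitute:
1 = 10 − 3·3
1 = −3·23 + 7·10
1 = 7·217 − 66·23
1 = −66·674 + 205·217
1 = 205·1565 − 476·674
1 = −476·3804 + 1157·1565
So 1565·1157 ≡ 1 (mod 3804).

1157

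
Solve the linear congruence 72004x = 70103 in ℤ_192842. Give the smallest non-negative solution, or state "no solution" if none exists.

no solution

gcd(72004, 192842):
192842 = 2×72004 + 48834
72004 = 1×48834 + 23170
48834 = 2×23170 + 2494
23170 = 9×2494 + 724
2494 = 3×724 + 322
724 = 2×322 + 80
322 = 4×80 + 2
80 = 40×2 + 0
gcd = 2, but 2 ∤ 70103, so the congruence has no solution.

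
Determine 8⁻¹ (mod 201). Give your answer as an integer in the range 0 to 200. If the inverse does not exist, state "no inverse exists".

Apply the Euclidean algorithm to 201 and 8:
201 = 25·8 + 1
8 = 8·1 + 0
gcd = 1, so the inverse exists. Back-substitute:
1 = 201 − 25·8
Hence 8⁻¹ ≡ -25 ≡ 176 (mod 201).

176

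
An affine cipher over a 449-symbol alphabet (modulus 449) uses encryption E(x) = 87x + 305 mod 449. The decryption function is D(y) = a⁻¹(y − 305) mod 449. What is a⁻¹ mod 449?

Extended Euclidean algorithm:
449 = 5×87 + 14
87 = 6×14 + 3
14 = 4×3 + 2
3 = 1×2 + 1
2 = 2×1 + 0
The gcd is 1. Working backward:
1 = 3 − 2
1 = −14 + 5·3
1 = 5·87 − 31·14
1 = −31·449 + 160·87
So 87·160 ≡ 1 (mod 449).

160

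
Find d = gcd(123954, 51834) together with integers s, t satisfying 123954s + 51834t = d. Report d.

Repeated division:
123954 = 2*51834 + 20286
51834 = 2*20286 + 11262
20286 = 1*11262 + 9024
11262 = 1*9024 + 2238
9024 = 4*2238 + 72
2238 = 31*72 + 6
72 = 12*6 + 0
gcd(123954, 51834) = 6.
Express as a combination:
6 = 2238 − 31·72
6 = −31·9024 + 125·2238
6 = 125·11262 − 156·9024
6 = −156·20286 + 281·11262
6 = 281·51834 − 718·20286
6 = −718·123954 + 1717·51834
So 6 = (-718)·123954 + (1717)·51834.

6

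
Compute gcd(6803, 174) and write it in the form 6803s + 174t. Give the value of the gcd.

Apply Euclid's algorithm to 6803 and 174:
6803 = 39*174 + 17
174 = 10*17 + 4
17 = 4*4 + 1
4 = 4*1 + 0
gcd(6803, 174) = 1.
Back-substituting:
1 = 17 − 4·4
1 = −4·174 + 41·17
1 = 41·6803 − 1603·174
So 1 = (41)·6803 + (-1603)·174.

1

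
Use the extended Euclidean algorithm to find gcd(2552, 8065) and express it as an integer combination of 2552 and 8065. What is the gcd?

Apply Euclid's algorithm to 8065 and 2552:
8065 = 3·2552 + 409
2552 = 6·409 + 98
409 = 4·98 + 17
98 = 5·17 + 13
17 = 1·13 + 4
13 = 3·4 + 1
4 = 4·1 + 0
gcd(2552, 8065) = 1.
Working backward:
1 = 13 − 3·4
1 = −3·17 + 4·13
1 = 4·98 − 23·17
1 = −23·409 + 96·98
1 = 96·2552 − 599·409
1 = −599·8065 + 1893·2552
So 1 = (-599)·8065 + (1893)·2552.

1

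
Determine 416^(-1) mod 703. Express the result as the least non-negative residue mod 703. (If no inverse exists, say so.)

gcd(703, 416) by repeated division:
703 = 1*416 + 287
416 = 1*287 + 129
287 = 2*129 + 29
129 = 4*29 + 13
29 = 2*13 + 3
13 = 4*3 + 1
3 = 3*1 + 0
Since gcd(416, 703) = 1, back-substitute to write 1 as a combination:
1 = 13 − 4·3
1 = −4·29 + 9·13
1 = 9·129 − 40·29
1 = −40·287 + 89·129
1 = 89·416 − 129·287
1 = −129·703 + 218·416
So 416·218 ≡ 1 (mod 703).

218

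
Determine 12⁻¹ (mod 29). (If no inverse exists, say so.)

Run Euclid on (29, 12):
29 = 2*12 + 5
12 = 2*5 + 2
5 = 2*2 + 1
2 = 2*1 + 0
gcd = 1, so the inverse exists. Back-substitute:
1 = 5 − 2·2
1 = −2·12 + 5·5
1 = 5·29 − 12·12
So 12·(-12) ≡ 1 (mod 29), and -12 ≡ 17 (mod 29).

17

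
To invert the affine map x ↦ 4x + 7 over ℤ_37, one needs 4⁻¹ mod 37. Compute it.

28

Run Euclid on (37, 4):
37 = 9×4 + 1
4 = 4×1 + 0
gcd = 1, so the inverse exists. Back-substitute:
1 = 37 − 9·4
Hence 4⁻¹ ≡ -9 ≡ 28 (mod 37).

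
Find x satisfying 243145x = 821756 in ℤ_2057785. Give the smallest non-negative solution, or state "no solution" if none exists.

no solution

gcd(243145, 2057785):
2057785 = 8·243145 + 112625
243145 = 2·112625 + 17895
112625 = 6·17895 + 5255
17895 = 3·5255 + 2130
5255 = 2·2130 + 995
2130 = 2·995 + 140
995 = 7·140 + 15
140 = 9·15 + 5
15 = 3·5 + 0
gcd = 5, but 5 ∤ 821756, so the congruence has no solution.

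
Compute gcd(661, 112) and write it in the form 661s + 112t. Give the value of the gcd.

Apply Euclid's algorithm to 661 and 112:
661 = 5·112 + 101
112 = 1·101 + 11
101 = 9·11 + 2
11 = 5·2 + 1
2 = 2·1 + 0
gcd(661, 112) = 1.
Back-substituting:
1 = 11 − 5·2
1 = −5·101 + 46·11
1 = 46·112 − 51·101
1 = −51·661 + 301·112
So 1 = (-51)·661 + (301)·112.

1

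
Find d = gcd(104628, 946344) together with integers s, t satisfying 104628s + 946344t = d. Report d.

12

Apply Euclid's algorithm to 946344 and 104628:
946344 = 9×104628 + 4692
104628 = 22×4692 + 1404
4692 = 3×1404 + 480
1404 = 2×480 + 444
480 = 1×444 + 36
444 = 12×36 + 12
36 = 3×12 + 0
gcd(104628, 946344) = 12.
Working backward:
12 = 444 − 12·36
12 = −12·480 + 13·444
12 = 13·1404 − 38·480
12 = −38·4692 + 127·1404
12 = 127·104628 − 2832·4692
12 = −2832·946344 + 25615·104628
So 12 = (-2832)·946344 + (25615)·104628.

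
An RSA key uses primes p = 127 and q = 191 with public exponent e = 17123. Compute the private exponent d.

11747

φ(n) = (p−1)(q−1) = 126·190 = 23940.
Need d with 17123·d ≡ 1 (mod 23940). Apply the extended Euclidean algorithm:
23940 = 1·17123 + 6817
17123 = 2·6817 + 3489
6817 = 1·3489 + 3328
3489 = 1·3328 + 161
3328 = 20·161 + 108
161 = 1·108 + 53
108 = 2·53 + 2
53 = 26·2 + 1
2 = 2·1 + 0
Back-substitute:
1 = 53 − 26·2
1 = −26·108 + 53·53
1 = 53·161 − 79·108
1 = −79·3328 + 1633·161
1 = 1633·3489 − 1712·3328
1 = −1712·6817 + 3345·3489
1 = 3345·17123 − 8402·6817
1 = −8402·23940 + 11747·17123
So 17123·11747 ≡ 1 (mod 23940), hence d = 11747.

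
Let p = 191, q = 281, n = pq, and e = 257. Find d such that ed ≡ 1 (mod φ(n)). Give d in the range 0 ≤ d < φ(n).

52993

φ(n) = (p−1)(q−1) = 190·280 = 53200.
Need d with 257·d ≡ 1 (mod 53200). Apply the extended Euclidean algorithm:
53200 = 207*257 + 1
257 = 257*1 + 0
Back-substitute:
1 = 53200 − 207·257
So 257·(-207) ≡ 1 (mod 53200), hence d ≡ -207 ≡ 52993 (mod 53200).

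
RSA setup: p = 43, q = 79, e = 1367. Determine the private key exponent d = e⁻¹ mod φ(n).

683

φ(n) = (p−1)(q−1) = 42·78 = 3276.
Need d with 1367·d ≡ 1 (mod 3276). Apply the extended Euclidean algorithm:
3276 = 2*1367 + 542
1367 = 2*542 + 283
542 = 1*283 + 259
283 = 1*259 + 24
259 = 10*24 + 19
24 = 1*19 + 5
19 = 3*5 + 4
5 = 1*4 + 1
4 = 4*1 + 0
Back-substitute:
1 = 5 − 4
1 = −19 + 4·5
1 = 4·24 − 5·19
1 = −5·259 + 54·24
1 = 54·283 − 59·259
1 = −59·542 + 113·283
1 = 113·1367 − 285·542
1 = −285·3276 + 683·1367
So 1367·683 ≡ 1 (mod 3276), hence d = 683.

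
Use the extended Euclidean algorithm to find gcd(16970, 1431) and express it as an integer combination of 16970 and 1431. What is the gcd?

1

Euclidean algorithm:
16970 = 11*1431 + 1229
1431 = 1*1229 + 202
1229 = 6*202 + 17
202 = 11*17 + 15
17 = 1*15 + 2
15 = 7*2 + 1
2 = 2*1 + 0
gcd(16970, 1431) = 1.
Express as a combination:
1 = 15 − 7·2
1 = −7·17 + 8·15
1 = 8·202 − 95·17
1 = −95·1229 + 578·202
1 = 578·1431 − 673·1229
1 = −673·16970 + 7981·1431
So 1 = (-673)·16970 + (7981)·1431.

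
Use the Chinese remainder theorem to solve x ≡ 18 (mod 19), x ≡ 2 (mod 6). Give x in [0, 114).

Write x = 18 + 19·k. Then 19·k ≡ 2 − 18 ≡ 2 (mod 6).
Need 19⁻¹ mod 6. Extended Euclid on (6, 1):
6 = 6·1 + 0
19⁻¹ ≡ 1 (mod 6), so k ≡ 1·2 ≡ 2 (mod 6).
x = 18 + 19·2 = 56.

56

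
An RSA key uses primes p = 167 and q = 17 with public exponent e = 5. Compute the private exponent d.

φ(n) = (p−1)(q−1) = 166·16 = 2656.
Need d with 5·d ≡ 1 (mod 2656). Apply the extended Euclidean algorithm:
2656 = 531×5 + 1
5 = 5×1 + 0
Back-substitute:
1 = 2656 − 531·5
So 5·(-531) ≡ 1 (mod 2656), hence d ≡ -531 ≡ 2125 (mod 2656).

2125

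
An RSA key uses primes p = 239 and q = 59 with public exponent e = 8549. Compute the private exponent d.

5737

φ(n) = (p−1)(q−1) = 238·58 = 13804.
Need d with 8549·d ≡ 1 (mod 13804). Apply the extended Euclidean algorithm:
13804 = 1·8549 + 5255
8549 = 1·5255 + 3294
5255 = 1·3294 + 1961
3294 = 1·1961 + 1333
1961 = 1·1333 + 628
1333 = 2·628 + 77
628 = 8·77 + 12
77 = 6·12 + 5
12 = 2·5 + 2
5 = 2·2 + 1
2 = 2·1 + 0
Back-substitute:
1 = 5 − 2·2
1 = −2·12 + 5·5
1 = 5·77 − 32·12
1 = −32·628 + 261·77
1 = 261·1333 − 554·628
1 = −554·1961 + 815·1333
1 = 815·3294 − 1369·1961
1 = −1369·5255 + 2184·3294
1 = 2184·8549 − 3553·5255
1 = −3553·13804 + 5737·8549
So 8549·5737 ≡ 1 (mod 13804), hence d = 5737.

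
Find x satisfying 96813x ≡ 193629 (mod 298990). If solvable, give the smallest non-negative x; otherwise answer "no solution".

First find gcd(96813, 298990):
298990 = 3·96813 + 8551
96813 = 11·8551 + 2752
8551 = 3·2752 + 295
2752 = 9·295 + 97
295 = 3·97 + 4
97 = 24·4 + 1
4 = 4·1 + 0
gcd = 1, so a unique solution mod 298990 exists.
Back-substitute for the Bézout coefficients:
1 = 97 − 24·4
1 = −24·295 + 73·97
1 = 73·2752 − 681·295
1 = −681·8551 + 2116·2752
1 = 2116·96813 − 23957·8551
1 = −23957·298990 + 73987·96813
So 96813·(73987) ≡ 1 (mod 298990), giving 96813⁻¹ ≡ 73987.
x ≡ 96813⁻¹·193629 ≡ 73987·193629 ≡ 221963 (mod 298990).

221963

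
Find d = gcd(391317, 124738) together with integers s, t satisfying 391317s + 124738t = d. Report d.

Euclidean algorithm:
391317 = 3·124738 + 17103
124738 = 7·17103 + 5017
17103 = 3·5017 + 2052
5017 = 2·2052 + 913
2052 = 2·913 + 226
913 = 4·226 + 9
226 = 25·9 + 1
9 = 9·1 + 0
gcd(391317, 124738) = 1.
Express as a combination:
1 = 226 − 25·9
1 = −25·913 + 101·226
1 = 101·2052 − 227·913
1 = −227·5017 + 555·2052
1 = 555·17103 − 1892·5017
1 = −1892·124738 + 13799·17103
1 = 13799·391317 − 43289·124738
So 1 = (13799)·391317 + (-43289)·124738.

1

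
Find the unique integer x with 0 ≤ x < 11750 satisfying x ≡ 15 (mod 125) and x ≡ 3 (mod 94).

4515

Write x = 15 + 125·k. Then 125·k ≡ 3 − 15 ≡ 82 (mod 94).
Need 125⁻¹ mod 94. Extended Euclid on (94, 31):
94 = 3*31 + 1
31 = 31*1 + 0
Back-substitute:
1 = 94 − 3·31
125⁻¹ ≡ 91 (mod 94), so k ≡ 91·82 ≡ 36 (mod 94).
x = 15 + 125·36 = 4515.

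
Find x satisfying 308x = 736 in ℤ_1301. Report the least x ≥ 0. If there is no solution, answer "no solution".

First find gcd(308, 1301):
1301 = 4*308 + 69
308 = 4*69 + 32
69 = 2*32 + 5
32 = 6*5 + 2
5 = 2*2 + 1
2 = 2*1 + 0
gcd = 1, so a unique solution mod 1301 exists.
Back-substitute for the Bézout coefficients:
1 = 5 − 2·2
1 = −2·32 + 13·5
1 = 13·69 − 28·32
1 = −28·308 + 125·69
1 = 125·1301 − 528·308
So 308·(-528) ≡ 1 (mod 1301), giving 308⁻¹ ≡ 773.
x ≡ 308⁻¹·736 ≡ 773·736 ≡ 391 (mod 1301).

391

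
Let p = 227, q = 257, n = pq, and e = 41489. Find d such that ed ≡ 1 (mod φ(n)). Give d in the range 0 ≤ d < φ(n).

φ(n) = (p−1)(q−1) = 226·256 = 57856.
Need d with 41489·d ≡ 1 (mod 57856). Apply the extended Euclidean algorithm:
57856 = 1·41489 + 16367
41489 = 2·16367 + 8755
16367 = 1·8755 + 7612
8755 = 1·7612 + 1143
7612 = 6·1143 + 754
1143 = 1·754 + 389
754 = 1·389 + 365
389 = 1·365 + 24
365 = 15·24 + 5
24 = 4·5 + 4
5 = 1·4 + 1
4 = 4·1 + 0
Back-substitute:
1 = 5 − 4
1 = −24 + 5·5
1 = 5·365 − 76·24
1 = −76·389 + 81·365
1 = 81·754 − 157·389
1 = −157·1143 + 238·754
1 = 238·7612 − 1585·1143
1 = −1585·8755 + 1823·7612
1 = 1823·16367 − 3408·8755
1 = −3408·41489 + 8639·16367
1 = 8639·57856 − 12047·41489
So 41489·(-12047) ≡ 1 (mod 57856), hence d ≡ -12047 ≡ 45809 (mod 57856).

45809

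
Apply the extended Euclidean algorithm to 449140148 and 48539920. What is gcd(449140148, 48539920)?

4

Apply Euclid's algorithm to 449140148 and 48539920:
449140148 = 9×48539920 + 12280868
48539920 = 3×12280868 + 11697316
12280868 = 1×11697316 + 583552
11697316 = 20×583552 + 26276
583552 = 22×26276 + 5480
26276 = 4×5480 + 4356
5480 = 1×4356 + 1124
4356 = 3×1124 + 984
1124 = 1×984 + 140
984 = 7×140 + 4
140 = 35×4 + 0
gcd(449140148, 48539920) = 4.
Back-substituting:
4 = 984 − 7·140
4 = −7·1124 + 8·984
4 = 8·4356 − 31·1124
4 = −31·5480 + 39·4356
4 = 39·26276 − 187·5480
4 = −187·583552 + 4153·26276
4 = 4153·11697316 − 83247·583552
4 = −83247·12280868 + 87400·11697316
4 = 87400·48539920 − 345447·12280868
4 = −345447·449140148 + 3196423·48539920
So 4 = (-345447)·449140148 + (3196423)·48539920.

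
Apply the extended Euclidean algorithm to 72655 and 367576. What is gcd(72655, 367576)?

11

Apply Euclid's algorithm to 367576 and 72655:
367576 = 5*72655 + 4301
72655 = 16*4301 + 3839
4301 = 1*3839 + 462
3839 = 8*462 + 143
462 = 3*143 + 33
143 = 4*33 + 11
33 = 3*11 + 0
gcd(72655, 367576) = 11.
Express as a combination:
11 = 143 − 4·33
11 = −4·462 + 13·143
11 = 13·3839 − 108·462
11 = −108·4301 + 121·3839
11 = 121·72655 − 2044·4301
11 = −2044·367576 + 10341·72655
So 11 = (-2044)·367576 + (10341)·72655.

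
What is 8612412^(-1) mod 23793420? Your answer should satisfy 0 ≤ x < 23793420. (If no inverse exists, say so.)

Euclidean algorithm on 23793420, 8612412:
23793420 = 2*8612412 + 6568596
8612412 = 1*6568596 + 2043816
6568596 = 3*2043816 + 437148
2043816 = 4*437148 + 295224
437148 = 1*295224 + 141924
295224 = 2*141924 + 11376
141924 = 12*11376 + 5412
11376 = 2*5412 + 552
5412 = 9*552 + 444
552 = 1*444 + 108
444 = 4*108 + 12
108 = 9*12 + 0
Since gcd = 12 > 1, 8612412 is not a unit mod 23793420.

no inverse exists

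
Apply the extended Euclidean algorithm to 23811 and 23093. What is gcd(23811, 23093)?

Euclidean algorithm:
23811 = 1×23093 + 718
23093 = 32×718 + 117
718 = 6×117 + 16
117 = 7×16 + 5
16 = 3×5 + 1
5 = 5×1 + 0
gcd(23811, 23093) = 1.
Express as a combination:
1 = 16 − 3·5
1 = −3·117 + 22·16
1 = 22·718 − 135·117
1 = −135·23093 + 4342·718
1 = 4342·23811 − 4477·23093
So 1 = (4342)·23811 + (-4477)·23093.

1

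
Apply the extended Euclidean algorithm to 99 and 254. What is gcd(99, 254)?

1

Repeated division:
254 = 2×99 + 56
99 = 1×56 + 43
56 = 1×43 + 13
43 = 3×13 + 4
13 = 3×4 + 1
4 = 4×1 + 0
gcd(99, 254) = 1.
Back-substituting:
1 = 13 − 3·4
1 = −3·43 + 10·13
1 = 10·56 − 13·43
1 = −13·99 + 23·56
1 = 23·254 − 59·99
So 1 = (23)·254 + (-59)·99.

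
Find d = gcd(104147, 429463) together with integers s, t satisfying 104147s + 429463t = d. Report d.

Apply Euclid's algorithm to 429463 and 104147:
429463 = 4*104147 + 12875
104147 = 8*12875 + 1147
12875 = 11*1147 + 258
1147 = 4*258 + 115
258 = 2*115 + 28
115 = 4*28 + 3
28 = 9*3 + 1
3 = 3*1 + 0
gcd(104147, 429463) = 1.
Working backward:
1 = 28 − 9·3
1 = −9·115 + 37·28
1 = 37·258 − 83·115
1 = −83·1147 + 369·258
1 = 369·12875 − 4142·1147
1 = −4142·104147 + 33505·12875
1 = 33505·429463 − 138162·104147
So 1 = (33505)·429463 + (-138162)·104147.

1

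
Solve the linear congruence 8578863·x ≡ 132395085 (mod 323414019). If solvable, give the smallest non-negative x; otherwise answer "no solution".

23809948

First find gcd(8578863, 323414019):
323414019 = 37·8578863 + 5996088
8578863 = 1·5996088 + 2582775
5996088 = 2·2582775 + 830538
2582775 = 3·830538 + 91161
830538 = 9·91161 + 10089
91161 = 9·10089 + 360
10089 = 28·360 + 9
360 = 40·9 + 0
gcd = 9 and 9 | 132395085, so solutions exist. Divide through by 9: 953207x ≡ 14710565 (mod 35934891).
Now find 953207⁻¹ mod 35934891:
35934891 = 37×953207 + 666232
953207 = 1×666232 + 286975
666232 = 2×286975 + 92282
286975 = 3×92282 + 10129
92282 = 9×10129 + 1121
10129 = 9×1121 + 40
1121 = 28×40 + 1
40 = 40×1 + 0
Back-substitute:
1 = 1121 − 28·40
1 = −28·10129 + 253·1121
1 = 253·92282 − 2305·10129
1 = −2305·286975 + 7168·92282
1 = 7168·666232 − 16641·286975
1 = −16641·953207 + 23809·666232
1 = 23809·35934891 − 897574·953207
So 953207·(-897574) ≡ 1 (mod 35934891), i.e. 953207⁻¹ ≡ 35037317.
Then x ≡ 35037317·14710565 ≡ 23809948 (mod 35934891); the smallest non-negative solution is x = 23809948.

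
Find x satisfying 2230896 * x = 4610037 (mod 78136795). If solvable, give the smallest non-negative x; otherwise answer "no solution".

20910152

First find gcd(2230896, 78136795):
78136795 = 35*2230896 + 55435
2230896 = 40*55435 + 13496
55435 = 4*13496 + 1451
13496 = 9*1451 + 437
1451 = 3*437 + 140
437 = 3*140 + 17
140 = 8*17 + 4
17 = 4*4 + 1
4 = 4*1 + 0
gcd = 1, so a unique solution mod 78136795 exists.
Back-substitute for the Bézout coefficients:
1 = 17 − 4·4
1 = −4·140 + 33·17
1 = 33·437 − 103·140
1 = −103·1451 + 342·437
1 = 342·13496 − 3181·1451
1 = −3181·55435 + 13066·13496
1 = 13066·2230896 − 525821·55435
1 = −525821·78136795 + 18416801·2230896
So 2230896·(18416801) ≡ 1 (mod 78136795), giving 2230896⁻¹ ≡ 18416801.
x ≡ 2230896⁻¹·4610037 ≡ 18416801·4610037 ≡ 20910152 (mod 78136795).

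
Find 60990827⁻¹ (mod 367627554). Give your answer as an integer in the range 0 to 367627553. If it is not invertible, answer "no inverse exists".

215525027

gcd(367627554, 60990827) by repeated division:
367627554 = 6*60990827 + 1682592
60990827 = 36*1682592 + 417515
1682592 = 4*417515 + 12532
417515 = 33*12532 + 3959
12532 = 3*3959 + 655
3959 = 6*655 + 29
655 = 22*29 + 17
29 = 1*17 + 12
17 = 1*12 + 5
12 = 2*5 + 2
5 = 2*2 + 1
2 = 2*1 + 0
Since gcd(60990827, 367627554) = 1, back-substitute to write 1 as a combination:
1 = 5 − 2·2
1 = −2·12 + 5·5
1 = 5·17 − 7·12
1 = −7·29 + 12·17
1 = 12·655 − 271·29
1 = −271·3959 + 1638·655
1 = 1638·12532 − 5185·3959
1 = −5185·417515 + 172743·12532
1 = 172743·1682592 − 696157·417515
1 = −696157·60990827 + 25234395·1682592
1 = 25234395·367627554 − 152102527·60990827
Hence 60990827⁻¹ ≡ -152102527 ≡ 215525027 (mod 367627554).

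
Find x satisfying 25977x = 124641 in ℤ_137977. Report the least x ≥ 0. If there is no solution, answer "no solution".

gcd(25977, 137977):
137977 = 5*25977 + 8092
25977 = 3*8092 + 1701
8092 = 4*1701 + 1288
1701 = 1*1288 + 413
1288 = 3*413 + 49
413 = 8*49 + 21
49 = 2*21 + 7
21 = 3*7 + 0
gcd = 7, but 7 ∤ 124641, so the congruence has no solution.

no solution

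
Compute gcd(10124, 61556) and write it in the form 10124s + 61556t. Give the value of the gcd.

4

Apply Euclid's algorithm to 61556 and 10124:
61556 = 6·10124 + 812
10124 = 12·812 + 380
812 = 2·380 + 52
380 = 7·52 + 16
52 = 3·16 + 4
16 = 4·4 + 0
gcd(10124, 61556) = 4.
Back-substituting:
4 = 52 − 3·16
4 = −3·380 + 22·52
4 = 22·812 − 47·380
4 = −47·10124 + 586·812
4 = 586·61556 − 3563·10124
So 4 = (586)·61556 + (-3563)·10124.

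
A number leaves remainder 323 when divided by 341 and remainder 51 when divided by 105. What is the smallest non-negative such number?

13281

Write x = 323 + 341·k. Then 341·k ≡ 51 − 323 ≡ 43 (mod 105).
Need 341⁻¹ mod 105. Extended Euclid on (105, 26):
105 = 4×26 + 1
26 = 26×1 + 0
Back-substitute:
1 = 105 − 4·26
341⁻¹ ≡ 101 (mod 105), so k ≡ 101·43 ≡ 38 (mod 105).
x = 323 + 341·38 = 13281.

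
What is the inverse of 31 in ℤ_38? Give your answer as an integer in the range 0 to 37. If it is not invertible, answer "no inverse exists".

27

gcd(38, 31) by repeated division:
38 = 1×31 + 7
31 = 4×7 + 3
7 = 2×3 + 1
3 = 3×1 + 0
gcd = 1, so the inverse exists. Back-substitute:
1 = 7 − 2·3
1 = −2·31 + 9·7
1 = 9·38 − 11·31
Thus 31·(-11) ≡ 1 (mod 38); reducing, -11 mod 38 = 27.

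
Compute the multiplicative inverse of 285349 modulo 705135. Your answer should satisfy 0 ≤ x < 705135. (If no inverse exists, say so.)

479449

Extended Euclidean algorithm:
705135 = 2×285349 + 134437
285349 = 2×134437 + 16475
134437 = 8×16475 + 2637
16475 = 6×2637 + 653
2637 = 4×653 + 25
653 = 26×25 + 3
25 = 8×3 + 1
3 = 3×1 + 0
gcd = 1, so the inverse exists. Back-substitute:
1 = 25 − 8·3
1 = −8·653 + 209·25
1 = 209·2637 − 844·653
1 = −844·16475 + 5273·2637
1 = 5273·134437 − 43028·16475
1 = −43028·285349 + 91329·134437
1 = 91329·705135 − 225686·285349
Thus 285349·(-225686) ≡ 1 (mod 705135); reducing, -225686 mod 705135 = 479449.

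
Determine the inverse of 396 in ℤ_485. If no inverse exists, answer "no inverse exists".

Apply the Euclidean algorithm to 485 and 396:
485 = 1*396 + 89
396 = 4*89 + 40
89 = 2*40 + 9
40 = 4*9 + 4
9 = 2*4 + 1
4 = 4*1 + 0
gcd = 1, so the inverse exists. Back-substitute:
1 = 9 − 2·4
1 = −2·40 + 9·9
1 = 9·89 − 20·40
1 = −20·396 + 89·89
1 = 89·485 − 109·396
Hence 396⁻¹ ≡ -109 ≡ 376 (mod 485).

376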